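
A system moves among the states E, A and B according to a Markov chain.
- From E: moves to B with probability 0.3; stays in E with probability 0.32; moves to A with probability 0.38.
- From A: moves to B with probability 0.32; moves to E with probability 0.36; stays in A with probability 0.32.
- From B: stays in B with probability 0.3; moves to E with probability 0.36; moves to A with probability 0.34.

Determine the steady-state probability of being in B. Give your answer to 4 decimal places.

Let the stationary distribution be π with π = πP and π_1 + π_2 + π_3 = 1.
π_1 = 0.32·π_1 + 0.36·π_2 + 0.36·π_3
π_2 = 0.38·π_1 + 0.32·π_2 + 0.34·π_3
Solving with the normalization constraint gives π = (0.3462, 0.3469, 0.3069).
So the stationary probability of B is 0.3069.

0.3069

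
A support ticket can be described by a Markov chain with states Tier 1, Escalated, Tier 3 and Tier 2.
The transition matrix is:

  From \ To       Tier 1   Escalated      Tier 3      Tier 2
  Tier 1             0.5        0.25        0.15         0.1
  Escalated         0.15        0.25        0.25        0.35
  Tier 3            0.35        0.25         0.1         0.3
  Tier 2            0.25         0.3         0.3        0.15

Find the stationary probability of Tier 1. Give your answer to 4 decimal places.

Let the stationary distribution be π with π = πP and π_1 + π_2 + π_3 + π_4 = 1.
π_1 = 0.5·π_1 + 0.15·π_2 + 0.35·π_3 + 0.25·π_4
π_2 = 0.25·π_1 + 0.25·π_2 + 0.25·π_3 + 0.3·π_4
π_3 = 0.15·π_1 + 0.25·π_2 + 0.1·π_3 + 0.3·π_4
Solving with the normalization constraint gives π = (0.3250, 0.2608, 0.1985, 0.2157).
So the stationary probability of Tier 1 is 0.3250.

0.3250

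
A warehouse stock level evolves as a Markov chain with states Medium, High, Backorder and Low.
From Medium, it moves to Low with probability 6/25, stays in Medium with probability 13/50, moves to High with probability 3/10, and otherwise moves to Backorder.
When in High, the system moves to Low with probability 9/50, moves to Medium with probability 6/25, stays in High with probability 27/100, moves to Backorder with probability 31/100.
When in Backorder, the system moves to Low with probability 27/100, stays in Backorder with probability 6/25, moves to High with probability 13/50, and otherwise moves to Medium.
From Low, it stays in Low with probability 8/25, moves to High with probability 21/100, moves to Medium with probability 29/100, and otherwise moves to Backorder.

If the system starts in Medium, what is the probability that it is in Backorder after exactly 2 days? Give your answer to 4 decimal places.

0.2362

Propagate the distribution vector 2 days from Medium.
After 0 days: (1.0000, 0.0000, 0.0000, 0.0000)
After 1 day: (0.2600, 0.3000, 0.2000, 0.2400)
After 2 days: (0.2552, 0.2614, 0.2362, 0.2472)
P(in Backorder after 2 days) = 0.2362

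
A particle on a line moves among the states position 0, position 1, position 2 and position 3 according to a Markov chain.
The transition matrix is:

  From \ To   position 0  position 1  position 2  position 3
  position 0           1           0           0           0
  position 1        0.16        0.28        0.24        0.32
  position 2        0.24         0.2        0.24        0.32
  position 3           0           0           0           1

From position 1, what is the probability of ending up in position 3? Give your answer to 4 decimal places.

0.6410

Let h(s) be the probability of absorption at position 3 starting from transient state s. Then h(position 3) = 1 and h(position 0) = 0. By first-step analysis:
h(position 1) = 0.16·0 + 0.28·h(position 1) + 0.24·h(position 2) + 0.32·1
h(position 2) = 0.24·0 + 0.2·h(position 1) + 0.24·h(position 2) + 0.32·1
Solving: h(position 1) = 0.6410, h(position 2) = 0.5897.
Starting from position 1, the probability is 0.6410.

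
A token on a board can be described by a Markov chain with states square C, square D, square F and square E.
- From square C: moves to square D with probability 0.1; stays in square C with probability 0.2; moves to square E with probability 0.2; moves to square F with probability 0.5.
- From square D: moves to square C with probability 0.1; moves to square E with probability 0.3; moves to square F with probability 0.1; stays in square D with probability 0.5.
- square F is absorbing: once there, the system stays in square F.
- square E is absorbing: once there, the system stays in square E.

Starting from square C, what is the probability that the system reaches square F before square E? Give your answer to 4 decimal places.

0.6667

Let h(s) be the probability of absorption at square F starting from transient state s. Then h(square F) = 1 and h(square E) = 0. By first-step analysis:
h(square C) = 0.2·h(square C) + 0.1·h(square D) + 0.5·1 + 0.2·0
h(square D) = 0.1·h(square C) + 0.5·h(square D) + 0.1·1 + 0.3·0
Solving: h(square C) = 0.6667, h(square D) = 0.3333.
Starting from square C, the probability is 0.6667.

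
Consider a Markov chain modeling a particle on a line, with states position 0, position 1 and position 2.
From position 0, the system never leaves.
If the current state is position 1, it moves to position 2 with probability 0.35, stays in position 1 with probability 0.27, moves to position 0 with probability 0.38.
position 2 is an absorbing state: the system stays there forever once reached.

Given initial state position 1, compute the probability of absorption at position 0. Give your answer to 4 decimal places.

Let h(s) be the probability of absorption at position 0 starting from transient state s. Then h(position 0) = 1 and h(position 2) = 0. By first-step analysis:
h(position 1) = 0.38·1 + 0.27·h(position 1) + 0.35·0
Solving: h(position 1) = 0.5205.
Starting from position 1, the probability is 0.5205.

0.5205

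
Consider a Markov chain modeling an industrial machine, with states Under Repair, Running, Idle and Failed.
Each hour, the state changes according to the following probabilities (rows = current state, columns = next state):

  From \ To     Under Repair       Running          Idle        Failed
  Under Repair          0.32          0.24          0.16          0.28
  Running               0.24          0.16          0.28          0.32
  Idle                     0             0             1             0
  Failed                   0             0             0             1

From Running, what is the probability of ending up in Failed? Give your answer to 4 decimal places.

0.5545

Let h(s) be the probability of absorption at Failed starting from transient state s. Then h(Failed) = 1 and h(Idle) = 0. By first-step analysis:
h(Under Repair) = 0.32·h(Under Repair) + 0.24·h(Running) + 0.16·0 + 0.28·1
h(Running) = 0.24·h(Under Repair) + 0.16·h(Running) + 0.28·0 + 0.32·1
Solving: h(Under Repair) = 0.6075, h(Running) = 0.5545.
Starting from Running, the probability is 0.5545.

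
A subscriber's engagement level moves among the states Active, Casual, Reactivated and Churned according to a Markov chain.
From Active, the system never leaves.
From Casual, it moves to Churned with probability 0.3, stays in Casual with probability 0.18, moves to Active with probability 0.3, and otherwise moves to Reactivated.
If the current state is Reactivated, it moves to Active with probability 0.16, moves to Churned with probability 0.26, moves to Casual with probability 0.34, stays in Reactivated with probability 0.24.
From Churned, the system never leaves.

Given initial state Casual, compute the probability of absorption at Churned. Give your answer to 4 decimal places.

Let h(s) be the probability of absorption at Churned starting from transient state s. Then h(Churned) = 1 and h(Active) = 0. By first-step analysis:
h(Casual) = 0.3·0 + 0.18·h(Casual) + 0.22·h(Reactivated) + 0.3·1
h(Reactivated) = 0.16·0 + 0.34·h(Casual) + 0.24·h(Reactivated) + 0.26·1
Solving: h(Casual) = 0.5201, h(Reactivated) = 0.5748.
Starting from Casual, the probability is 0.5201.

0.5201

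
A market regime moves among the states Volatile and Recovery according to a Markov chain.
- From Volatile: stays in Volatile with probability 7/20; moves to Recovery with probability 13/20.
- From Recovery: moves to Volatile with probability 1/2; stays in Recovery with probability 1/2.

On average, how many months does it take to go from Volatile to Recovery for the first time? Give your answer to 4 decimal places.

Let t(s) be the expected number of months to first reach Recovery from state s, with t(Recovery) = 0. Conditioning on the first month:
t(Volatile) = 1 + 0.35·t(Volatile)
Solving: t(Volatile) = 1.5385.
Expected months from Volatile to Recovery: 1.5385.

1.5385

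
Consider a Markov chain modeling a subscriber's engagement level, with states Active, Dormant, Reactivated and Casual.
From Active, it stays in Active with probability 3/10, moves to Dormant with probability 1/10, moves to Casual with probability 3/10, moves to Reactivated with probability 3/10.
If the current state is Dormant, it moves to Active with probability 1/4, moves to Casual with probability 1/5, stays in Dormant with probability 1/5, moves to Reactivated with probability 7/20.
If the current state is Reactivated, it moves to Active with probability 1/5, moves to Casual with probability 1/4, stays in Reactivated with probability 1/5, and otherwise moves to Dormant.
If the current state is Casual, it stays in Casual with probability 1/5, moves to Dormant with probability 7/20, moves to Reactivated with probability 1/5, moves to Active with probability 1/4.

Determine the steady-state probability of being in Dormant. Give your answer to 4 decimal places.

Let the stationary distribution be π with π = πP and π_1 + π_2 + π_3 + π_4 = 1.
π_1 = 0.3·π_1 + 0.25·π_2 + 0.2·π_3 + 0.25·π_4
π_2 = 0.1·π_1 + 0.2·π_2 + 0.35·π_3 + 0.35·π_4
π_3 = 0.3·π_1 + 0.35·π_2 + 0.2·π_3 + 0.2·π_4
Solving with the normalization constraint gives π = (0.2493, 0.2501, 0.2625, 0.2381).
So the stationary probability of Dormant is 0.2501.

0.2501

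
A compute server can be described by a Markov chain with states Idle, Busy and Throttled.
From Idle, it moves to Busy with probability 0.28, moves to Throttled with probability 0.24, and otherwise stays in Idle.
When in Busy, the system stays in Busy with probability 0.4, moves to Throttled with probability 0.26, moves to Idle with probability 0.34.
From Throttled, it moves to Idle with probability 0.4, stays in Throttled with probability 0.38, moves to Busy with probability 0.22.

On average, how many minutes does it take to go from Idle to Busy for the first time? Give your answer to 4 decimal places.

Let t(s) be the expected number of minutes to first reach Busy from state s, with t(Busy) = 0. Conditioning on the first minute:
t(Idle) = 1 + 0.48·t(Idle) + 0.24·t(Throttled)
t(Throttled) = 1 + 0.4·t(Idle) + 0.38·t(Throttled)
Solving: t(Idle) = 3.7986, t(Throttled) = 4.0636.
Expected minutes from Idle to Busy: 3.7986.

3.7986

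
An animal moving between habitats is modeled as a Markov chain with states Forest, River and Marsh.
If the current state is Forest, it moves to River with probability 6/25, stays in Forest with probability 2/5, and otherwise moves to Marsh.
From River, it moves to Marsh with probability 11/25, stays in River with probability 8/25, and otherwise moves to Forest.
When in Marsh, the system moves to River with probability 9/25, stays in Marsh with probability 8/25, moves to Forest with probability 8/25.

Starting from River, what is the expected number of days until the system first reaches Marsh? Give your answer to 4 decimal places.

Let t(s) be the expected number of days to first reach Marsh from state s, with t(Marsh) = 0. Conditioning on the first day:
t(Forest) = 1 + 0.4·t(Forest) + 0.24·t(River)
t(River) = 1 + 0.24·t(Forest) + 0.32·t(River)
Solving: t(Forest) = 2.6256, t(River) = 2.3973.
Expected days from River to Marsh: 2.3973.

2.3973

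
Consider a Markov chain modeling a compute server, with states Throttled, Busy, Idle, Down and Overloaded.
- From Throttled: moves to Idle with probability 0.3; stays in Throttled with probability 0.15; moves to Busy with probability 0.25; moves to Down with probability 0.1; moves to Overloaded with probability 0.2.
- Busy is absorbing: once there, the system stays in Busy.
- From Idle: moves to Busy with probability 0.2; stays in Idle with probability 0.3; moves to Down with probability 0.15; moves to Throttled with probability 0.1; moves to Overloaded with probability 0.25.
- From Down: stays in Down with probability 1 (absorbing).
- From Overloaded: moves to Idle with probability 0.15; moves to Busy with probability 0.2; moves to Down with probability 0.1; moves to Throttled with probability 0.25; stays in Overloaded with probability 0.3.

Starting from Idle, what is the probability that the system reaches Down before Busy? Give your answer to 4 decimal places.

0.3853

Let h(s) be the probability of absorption at Down starting from transient state s. Then h(Down) = 1 and h(Busy) = 0. By first-step analysis:
h(Throttled) = 0.15·h(Throttled) + 0.25·0 + 0.3·h(Idle) + 0.1·1 + 0.2·h(Overloaded)
h(Idle) = 0.1·h(Throttled) + 0.2·0 + 0.3·h(Idle) + 0.15·1 + 0.25·h(Overloaded)
h(Overloaded) = 0.25·h(Throttled) + 0.2·0 + 0.15·h(Idle) + 0.1·1 + 0.3·h(Overloaded)
Solving: h(Throttled) = 0.3348, h(Idle) = 0.3853, h(Overloaded) = 0.3450.
Starting from Idle, the probability is 0.3853.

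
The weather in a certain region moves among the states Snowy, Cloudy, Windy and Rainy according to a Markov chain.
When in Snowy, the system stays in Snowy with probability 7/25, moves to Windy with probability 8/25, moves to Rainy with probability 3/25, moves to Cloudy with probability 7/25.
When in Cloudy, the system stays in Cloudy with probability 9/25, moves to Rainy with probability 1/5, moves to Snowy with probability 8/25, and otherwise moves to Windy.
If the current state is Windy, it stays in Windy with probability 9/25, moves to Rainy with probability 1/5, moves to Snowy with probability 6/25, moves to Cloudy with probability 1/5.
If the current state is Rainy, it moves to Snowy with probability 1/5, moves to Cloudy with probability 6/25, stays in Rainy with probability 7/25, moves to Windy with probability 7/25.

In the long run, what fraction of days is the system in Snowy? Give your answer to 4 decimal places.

0.2646

Let the stationary distribution be π with π = πP and π_1 + π_2 + π_3 + π_4 = 1.
π_1 = 0.28·π_1 + 0.32·π_2 + 0.24·π_3 + 0.2·π_4
π_2 = 0.28·π_1 + 0.36·π_2 + 0.2·π_3 + 0.24·π_4
π_3 = 0.32·π_1 + 0.12·π_2 + 0.36·π_3 + 0.28·π_4
Solving with the normalization constraint gives π = (0.2646, 0.2726, 0.2685, 0.1944).
So the stationary probability of Snowy is 0.2646.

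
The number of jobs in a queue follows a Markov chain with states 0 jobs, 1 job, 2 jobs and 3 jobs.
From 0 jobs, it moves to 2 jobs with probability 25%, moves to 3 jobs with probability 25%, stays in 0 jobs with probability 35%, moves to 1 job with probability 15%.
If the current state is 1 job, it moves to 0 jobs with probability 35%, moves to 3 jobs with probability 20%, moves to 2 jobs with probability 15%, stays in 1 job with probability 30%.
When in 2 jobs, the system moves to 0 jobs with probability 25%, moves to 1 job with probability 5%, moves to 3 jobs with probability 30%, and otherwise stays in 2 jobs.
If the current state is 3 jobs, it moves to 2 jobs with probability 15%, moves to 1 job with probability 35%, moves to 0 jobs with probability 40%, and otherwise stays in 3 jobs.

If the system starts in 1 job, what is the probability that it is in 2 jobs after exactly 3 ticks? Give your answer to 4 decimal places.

Propagate the distribution vector 3 ticks from 1 job.
After 0 ticks: (0.0000, 1.0000, 0.0000, 0.0000)
After 1 tick: (0.3500, 0.3000, 0.1500, 0.2000)
After 2 ticks: (0.3450, 0.2200, 0.2225, 0.2125)
After 3 ticks: (0.3384, 0.2033, 0.2401, 0.2183)
P(in 2 jobs after 3 ticks) = 0.2401

0.2401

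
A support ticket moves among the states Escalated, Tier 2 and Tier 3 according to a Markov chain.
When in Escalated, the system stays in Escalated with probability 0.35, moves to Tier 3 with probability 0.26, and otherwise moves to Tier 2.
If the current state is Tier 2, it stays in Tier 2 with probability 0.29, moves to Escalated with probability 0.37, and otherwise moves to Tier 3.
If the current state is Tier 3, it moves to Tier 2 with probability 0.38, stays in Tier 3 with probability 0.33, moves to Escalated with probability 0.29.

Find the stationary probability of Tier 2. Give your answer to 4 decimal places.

0.3517

Let the stationary distribution be π with π = πP and π_1 + π_2 + π_3 = 1.
π_1 = 0.35·π_1 + 0.37·π_2 + 0.29·π_3
π_2 = 0.39·π_1 + 0.29·π_2 + 0.38·π_3
Solving with the normalization constraint gives π = (0.3384, 0.3517, 0.3098).
So the stationary probability of Tier 2 is 0.3517.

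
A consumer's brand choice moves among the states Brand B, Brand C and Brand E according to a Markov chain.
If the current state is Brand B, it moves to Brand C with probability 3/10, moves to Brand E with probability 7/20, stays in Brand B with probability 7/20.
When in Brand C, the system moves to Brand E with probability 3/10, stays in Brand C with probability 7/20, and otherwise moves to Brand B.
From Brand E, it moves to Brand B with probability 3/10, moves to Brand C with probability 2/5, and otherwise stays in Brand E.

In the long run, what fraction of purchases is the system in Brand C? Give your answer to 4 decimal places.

0.3491

Let the stationary distribution be π with π = πP and π_1 + π_2 + π_3 = 1.
π_1 = 0.35·π_1 + 0.35·π_2 + 0.3·π_3
π_2 = 0.3·π_1 + 0.35·π_2 + 0.4·π_3
Solving with the normalization constraint gives π = (0.3342, 0.3491, 0.3167).
So the stationary probability of Brand C is 0.3491.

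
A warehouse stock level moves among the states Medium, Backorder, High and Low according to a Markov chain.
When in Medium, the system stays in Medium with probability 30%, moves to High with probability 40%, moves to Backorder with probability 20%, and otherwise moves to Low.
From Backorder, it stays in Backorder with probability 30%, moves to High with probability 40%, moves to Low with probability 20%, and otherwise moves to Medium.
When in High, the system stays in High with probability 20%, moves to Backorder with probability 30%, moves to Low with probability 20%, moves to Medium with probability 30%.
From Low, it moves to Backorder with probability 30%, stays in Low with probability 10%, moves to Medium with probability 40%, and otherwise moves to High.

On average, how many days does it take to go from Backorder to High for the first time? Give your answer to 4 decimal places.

Let t(s) be the expected number of days to first reach High from state s, with t(High) = 0. Conditioning on the first day:
t(Medium) = 1 + 0.3·t(Medium) + 0.2·t(Backorder) + 0.1·t(Low)
t(Backorder) = 1 + 0.1·t(Medium) + 0.3·t(Backorder) + 0.2·t(Low)
t(Low) = 1 + 0.4·t(Medium) + 0.3·t(Backorder) + 0.1·t(Low)
Solving: t(Medium) = 2.6647, t(Backorder) = 2.7246, t(Low) = 3.2036.
Expected days from Backorder to High: 2.7246.

2.7246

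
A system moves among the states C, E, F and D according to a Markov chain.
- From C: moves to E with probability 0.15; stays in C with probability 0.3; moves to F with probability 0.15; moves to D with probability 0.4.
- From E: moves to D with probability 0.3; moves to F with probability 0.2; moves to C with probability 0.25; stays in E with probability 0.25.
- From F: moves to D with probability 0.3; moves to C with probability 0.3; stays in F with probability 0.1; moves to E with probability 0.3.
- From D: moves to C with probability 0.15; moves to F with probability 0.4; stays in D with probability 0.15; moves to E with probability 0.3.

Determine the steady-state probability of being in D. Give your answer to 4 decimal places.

0.2822

Let the stationary distribution be π with π = πP and π_1 + π_2 + π_3 + π_4 = 1.
π_1 = 0.3·π_1 + 0.25·π_2 + 0.3·π_3 + 0.15·π_4
π_2 = 0.15·π_1 + 0.25·π_2 + 0.3·π_3 + 0.3·π_4
π_3 = 0.15·π_1 + 0.2·π_2 + 0.1·π_3 + 0.4·π_4
Solving with the normalization constraint gives π = (0.2451, 0.2507, 0.2220, 0.2822).
So the stationary probability of D is 0.2822.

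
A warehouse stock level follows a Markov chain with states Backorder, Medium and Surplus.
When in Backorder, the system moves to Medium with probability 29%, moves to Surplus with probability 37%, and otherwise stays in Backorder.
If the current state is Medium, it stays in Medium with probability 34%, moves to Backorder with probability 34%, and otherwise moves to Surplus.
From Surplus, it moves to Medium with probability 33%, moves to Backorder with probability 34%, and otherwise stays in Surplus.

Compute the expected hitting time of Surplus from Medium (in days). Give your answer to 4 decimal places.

2.9674

Let t(s) be the expected number of days to first reach Surplus from state s, with t(Surplus) = 0. Conditioning on the first day:
t(Backorder) = 1 + 0.34·t(Backorder) + 0.29·t(Medium)
t(Medium) = 1 + 0.34·t(Backorder) + 0.34·t(Medium)
Solving: t(Backorder) = 2.8190, t(Medium) = 2.9674.
Expected days from Medium to Surplus: 2.9674.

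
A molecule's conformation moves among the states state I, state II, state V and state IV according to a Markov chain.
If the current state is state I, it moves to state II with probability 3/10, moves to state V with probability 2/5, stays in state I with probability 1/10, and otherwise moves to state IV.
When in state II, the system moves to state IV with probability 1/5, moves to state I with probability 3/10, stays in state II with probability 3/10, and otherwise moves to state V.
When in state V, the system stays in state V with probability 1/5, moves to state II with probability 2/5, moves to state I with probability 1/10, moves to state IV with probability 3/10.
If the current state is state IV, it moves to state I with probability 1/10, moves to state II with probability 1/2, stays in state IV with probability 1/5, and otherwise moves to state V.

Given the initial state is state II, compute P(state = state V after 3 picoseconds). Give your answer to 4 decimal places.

Propagate the distribution vector 3 picoseconds from state II.
After 0 picoseconds: (0.0000, 1.0000, 0.0000, 0.0000)
After 1 picosecond: (0.3000, 0.3000, 0.2000, 0.2000)
After 2 picoseconds: (0.1600, 0.3600, 0.2600, 0.2200)
After 3 picoseconds: (0.1720, 0.3700, 0.2320, 0.2260)
P(in state V after 3 picoseconds) = 0.2320

0.2320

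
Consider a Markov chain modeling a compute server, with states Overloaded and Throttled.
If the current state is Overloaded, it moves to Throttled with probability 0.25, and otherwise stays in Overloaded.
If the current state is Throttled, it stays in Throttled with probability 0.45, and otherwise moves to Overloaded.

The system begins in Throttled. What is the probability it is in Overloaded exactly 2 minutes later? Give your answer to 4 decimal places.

Sum over the intermediate state after 1 minute:
P = P(Throttled→Overloaded)·P(Overloaded→Overloaded) + P(Throttled→Throttled)·P(Throttled→Overloaded)
  = 0.55×0.75 + 0.45×0.55
  = 0.4125 + 0.2475 = 0.6600

0.6600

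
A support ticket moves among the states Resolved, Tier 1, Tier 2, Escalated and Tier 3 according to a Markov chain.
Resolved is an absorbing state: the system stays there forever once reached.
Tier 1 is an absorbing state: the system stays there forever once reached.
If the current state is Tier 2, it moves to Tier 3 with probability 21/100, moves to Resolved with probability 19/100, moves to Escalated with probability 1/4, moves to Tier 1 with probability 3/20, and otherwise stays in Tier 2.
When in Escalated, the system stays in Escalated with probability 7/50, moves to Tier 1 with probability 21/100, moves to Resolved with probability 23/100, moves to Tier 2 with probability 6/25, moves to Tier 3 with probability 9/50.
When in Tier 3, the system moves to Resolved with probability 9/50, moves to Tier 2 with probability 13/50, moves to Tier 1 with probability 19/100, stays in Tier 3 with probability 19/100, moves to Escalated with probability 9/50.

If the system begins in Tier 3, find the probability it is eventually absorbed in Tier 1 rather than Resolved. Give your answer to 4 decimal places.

0.4897

Let h(s) be the probability of absorption at Tier 1 starting from transient state s. Then h(Tier 1) = 1 and h(Resolved) = 0. By first-step analysis:
h(Tier 2) = 0.19·0 + 0.15·1 + 0.2·h(Tier 2) + 0.25·h(Escalated) + 0.21·h(Tier 3)
h(Escalated) = 0.23·0 + 0.21·1 + 0.24·h(Tier 2) + 0.14·h(Escalated) + 0.18·h(Tier 3)
h(Tier 3) = 0.18·0 + 0.19·1 + 0.26·h(Tier 2) + 0.18·h(Escalated) + 0.19·h(Tier 3)
Solving: h(Tier 2) = 0.4649, h(Escalated) = 0.4764, h(Tier 3) = 0.4897.
Starting from Tier 3, the probability is 0.4897.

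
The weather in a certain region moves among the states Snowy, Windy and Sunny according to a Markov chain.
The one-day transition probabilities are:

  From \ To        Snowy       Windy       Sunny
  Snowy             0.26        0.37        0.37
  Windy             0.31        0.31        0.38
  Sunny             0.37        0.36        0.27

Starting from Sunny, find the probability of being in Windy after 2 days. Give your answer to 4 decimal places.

Sum over the intermediate state after 1 day:
P = P(Sunny→Snowy)·P(Snowy→Windy) + P(Sunny→Windy)·P(Windy→Windy) + P(Sunny→Sunny)·P(Sunny→Windy)
  = 0.37×0.37 + 0.36×0.31 + 0.27×0.36
  = 0.1369 + 0.1116 + 0.0972 = 0.3457

0.3457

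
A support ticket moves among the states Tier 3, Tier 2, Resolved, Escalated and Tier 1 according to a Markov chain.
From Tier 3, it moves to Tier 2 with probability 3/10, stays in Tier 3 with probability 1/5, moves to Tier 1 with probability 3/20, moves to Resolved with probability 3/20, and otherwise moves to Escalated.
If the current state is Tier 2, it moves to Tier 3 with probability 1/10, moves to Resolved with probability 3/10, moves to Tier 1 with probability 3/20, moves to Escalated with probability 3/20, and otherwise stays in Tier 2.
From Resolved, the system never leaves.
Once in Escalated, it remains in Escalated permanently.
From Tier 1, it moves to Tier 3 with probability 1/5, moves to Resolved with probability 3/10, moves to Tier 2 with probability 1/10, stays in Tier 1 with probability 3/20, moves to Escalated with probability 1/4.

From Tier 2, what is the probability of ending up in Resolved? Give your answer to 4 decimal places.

Let h(s) be the probability of absorption at Resolved starting from transient state s. Then h(Resolved) = 1 and h(Escalated) = 0. By first-step analysis:
h(Tier 3) = 0.2·h(Tier 3) + 0.3·h(Tier 2) + 0.15·1 + 0.2·0 + 0.15·h(Tier 1)
h(Tier 2) = 0.1·h(Tier 3) + 0.3·h(Tier 2) + 0.3·1 + 0.15·0 + 0.15·h(Tier 1)
h(Tier 1) = 0.2·h(Tier 3) + 0.1·h(Tier 2) + 0.3·1 + 0.25·0 + 0.15·h(Tier 1)
Solving: h(Tier 3) = 0.5233, h(Tier 2) = 0.6210, h(Tier 1) = 0.5491.
Starting from Tier 2, the probability is 0.6210.

0.6210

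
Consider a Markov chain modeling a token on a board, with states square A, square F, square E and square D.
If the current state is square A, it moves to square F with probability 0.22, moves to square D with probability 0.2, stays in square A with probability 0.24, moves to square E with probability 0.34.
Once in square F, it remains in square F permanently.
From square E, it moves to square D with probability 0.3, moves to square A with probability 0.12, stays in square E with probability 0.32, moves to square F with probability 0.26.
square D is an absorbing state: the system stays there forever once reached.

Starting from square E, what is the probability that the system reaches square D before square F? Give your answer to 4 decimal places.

Let h(s) be the probability of absorption at square D starting from transient state s. Then h(square D) = 1 and h(square F) = 0. By first-step analysis:
h(square A) = 0.24·h(square A) + 0.22·0 + 0.34·h(square E) + 0.2·1
h(square E) = 0.12·h(square A) + 0.26·0 + 0.32·h(square E) + 0.3·1
Solving: h(square A) = 0.5000, h(square E) = 0.5294.
Starting from square E, the probability is 0.5294.

0.5294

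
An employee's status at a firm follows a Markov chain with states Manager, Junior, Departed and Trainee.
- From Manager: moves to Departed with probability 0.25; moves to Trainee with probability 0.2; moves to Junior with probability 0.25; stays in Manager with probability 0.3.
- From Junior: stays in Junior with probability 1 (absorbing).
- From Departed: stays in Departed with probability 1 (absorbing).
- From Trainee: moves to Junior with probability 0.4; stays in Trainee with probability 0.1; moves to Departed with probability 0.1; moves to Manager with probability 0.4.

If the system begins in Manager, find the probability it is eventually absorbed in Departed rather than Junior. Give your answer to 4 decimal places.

Let h(s) be the probability of absorption at Departed starting from transient state s. Then h(Departed) = 1 and h(Junior) = 0. By first-step analysis:
h(Manager) = 0.3·h(Manager) + 0.25·0 + 0.25·1 + 0.2·h(Trainee)
h(Trainee) = 0.4·h(Manager) + 0.4·0 + 0.1·1 + 0.1·h(Trainee)
Solving: h(Manager) = 0.4455, h(Trainee) = 0.3091.
Starting from Manager, the probability is 0.4455.

0.4455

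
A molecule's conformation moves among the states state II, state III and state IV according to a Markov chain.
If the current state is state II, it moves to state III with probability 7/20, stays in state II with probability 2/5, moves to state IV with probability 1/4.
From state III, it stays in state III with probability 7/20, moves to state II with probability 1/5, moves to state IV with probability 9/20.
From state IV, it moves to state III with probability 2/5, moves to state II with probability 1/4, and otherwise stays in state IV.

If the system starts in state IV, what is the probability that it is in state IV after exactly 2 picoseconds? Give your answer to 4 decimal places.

Sum over the intermediate state after 1 picosecond:
P = P(state IV→state II)·P(state II→state IV) + P(state IV→state III)·P(state III→state IV) + P(state IV→state IV)·P(state IV→state IV)
  = 0.25×0.25 + 0.4×0.45 + 0.35×0.35
  = 0.0625 + 0.1800 + 0.1225 = 0.3650

0.3650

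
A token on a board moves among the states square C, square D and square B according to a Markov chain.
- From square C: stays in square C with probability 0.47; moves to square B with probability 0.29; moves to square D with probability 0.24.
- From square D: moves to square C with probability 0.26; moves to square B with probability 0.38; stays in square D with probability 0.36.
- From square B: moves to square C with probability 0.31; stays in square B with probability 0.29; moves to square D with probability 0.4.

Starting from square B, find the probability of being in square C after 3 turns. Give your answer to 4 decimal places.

0.3476

Propagate the distribution vector 3 turns from square B.
After 0 turns: (0.0000, 0.0000, 1.0000)
After 1 turn: (0.3100, 0.4000, 0.2900)
After 2 turns: (0.3396, 0.3344, 0.3260)
After 3 turns: (0.3476, 0.3323, 0.3201)
P(in square C after 3 turns) = 0.3476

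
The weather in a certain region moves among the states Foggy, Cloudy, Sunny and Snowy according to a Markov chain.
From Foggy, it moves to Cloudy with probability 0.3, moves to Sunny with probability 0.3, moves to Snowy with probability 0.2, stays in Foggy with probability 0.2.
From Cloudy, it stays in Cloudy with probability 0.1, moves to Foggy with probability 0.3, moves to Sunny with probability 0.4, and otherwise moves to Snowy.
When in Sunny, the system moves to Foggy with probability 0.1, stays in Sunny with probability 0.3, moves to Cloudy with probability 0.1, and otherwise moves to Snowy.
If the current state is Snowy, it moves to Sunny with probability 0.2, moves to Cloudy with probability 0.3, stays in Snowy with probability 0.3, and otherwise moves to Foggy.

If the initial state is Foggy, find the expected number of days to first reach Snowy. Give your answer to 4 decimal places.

Let t(s) be the expected number of days to first reach Snowy from state s, with t(Snowy) = 0. Conditioning on the first day:
t(Foggy) = 1 + 0.2·t(Foggy) + 0.3·t(Cloudy) + 0.3·t(Sunny)
t(Cloudy) = 1 + 0.3·t(Foggy) + 0.1·t(Cloudy) + 0.4·t(Sunny)
t(Sunny) = 1 + 0.1·t(Foggy) + 0.1·t(Cloudy) + 0.3·t(Sunny)
Solving: t(Foggy) = 3.3795, t(Cloudy) = 3.2964, t(Sunny) = 2.3823.
Expected days from Foggy to Snowy: 3.3795.

3.3795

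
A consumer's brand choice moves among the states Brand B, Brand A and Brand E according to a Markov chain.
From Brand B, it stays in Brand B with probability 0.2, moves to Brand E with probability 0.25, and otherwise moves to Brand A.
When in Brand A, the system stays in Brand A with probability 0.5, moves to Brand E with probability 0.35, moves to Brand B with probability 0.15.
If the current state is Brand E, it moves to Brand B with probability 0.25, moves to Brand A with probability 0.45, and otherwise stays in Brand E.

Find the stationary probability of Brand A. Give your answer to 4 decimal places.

Let the stationary distribution be π with π = πP and π_1 + π_2 + π_3 = 1.
π_1 = 0.2·π_1 + 0.15·π_2 + 0.25·π_3
π_2 = 0.55·π_1 + 0.5·π_2 + 0.45·π_3
Solving with the normalization constraint gives π = (0.1911, 0.4938, 0.3151).
So the stationary probability of Brand A is 0.4938.

0.4938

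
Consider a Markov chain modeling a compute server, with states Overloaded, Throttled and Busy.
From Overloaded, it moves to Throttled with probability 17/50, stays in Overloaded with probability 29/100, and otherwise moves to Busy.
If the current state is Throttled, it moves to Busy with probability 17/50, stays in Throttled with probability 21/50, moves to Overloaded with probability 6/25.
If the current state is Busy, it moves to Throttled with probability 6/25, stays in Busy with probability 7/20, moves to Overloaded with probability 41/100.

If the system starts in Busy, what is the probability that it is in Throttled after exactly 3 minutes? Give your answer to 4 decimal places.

Propagate the distribution vector 3 minutes from Busy.
After 0 minutes: (0.0000, 0.0000, 1.0000)
After 1 minute: (0.4100, 0.2400, 0.3500)
After 2 minutes: (0.3200, 0.3242, 0.3558)
After 3 minutes: (0.3165, 0.3304, 0.3532)
P(in Throttled after 3 minutes) = 0.3304

0.3304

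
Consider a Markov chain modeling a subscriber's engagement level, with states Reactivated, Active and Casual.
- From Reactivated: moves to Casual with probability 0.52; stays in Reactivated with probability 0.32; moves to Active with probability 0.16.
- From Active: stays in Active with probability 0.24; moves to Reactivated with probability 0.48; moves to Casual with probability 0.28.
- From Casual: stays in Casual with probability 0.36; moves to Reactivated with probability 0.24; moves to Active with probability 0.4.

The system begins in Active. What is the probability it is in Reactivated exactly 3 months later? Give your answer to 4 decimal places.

0.3260

Propagate the distribution vector 3 months from Active.
After 0 months: (0.0000, 1.0000, 0.0000)
After 1 month: (0.4800, 0.2400, 0.2800)
After 2 months: (0.3360, 0.2464, 0.4176)
After 3 months: (0.3260, 0.2799, 0.3940)
P(in Reactivated after 3 months) = 0.3260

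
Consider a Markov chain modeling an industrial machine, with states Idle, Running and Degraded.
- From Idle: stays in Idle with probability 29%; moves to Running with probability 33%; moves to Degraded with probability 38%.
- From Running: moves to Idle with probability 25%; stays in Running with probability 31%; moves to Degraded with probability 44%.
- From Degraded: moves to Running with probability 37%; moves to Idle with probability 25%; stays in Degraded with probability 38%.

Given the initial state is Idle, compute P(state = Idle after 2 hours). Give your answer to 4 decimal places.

Sum over the intermediate state after 1 hour:
P = P(Idle→Idle)·P(Idle→Idle) + P(Idle→Running)·P(Running→Idle) + P(Idle→Degraded)·P(Degraded→Idle)
  = 0.29×0.29 + 0.33×0.25 + 0.38×0.25
  = 0.0841 + 0.0825 + 0.0950 = 0.2616

0.2616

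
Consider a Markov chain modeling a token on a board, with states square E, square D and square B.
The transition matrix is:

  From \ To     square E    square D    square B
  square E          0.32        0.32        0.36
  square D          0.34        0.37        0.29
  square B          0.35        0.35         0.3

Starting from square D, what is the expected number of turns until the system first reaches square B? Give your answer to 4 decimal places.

3.1915

Let t(s) be the expected number of turns to first reach square B from state s, with t(square B) = 0. Conditioning on the first turn:
t(square E) = 1 + 0.32·t(square E) + 0.32·t(square D)
t(square D) = 1 + 0.34·t(square E) + 0.37·t(square D)
Solving: t(square E) = 2.9725, t(square D) = 3.1915.
Expected turns from square D to square B: 3.1915.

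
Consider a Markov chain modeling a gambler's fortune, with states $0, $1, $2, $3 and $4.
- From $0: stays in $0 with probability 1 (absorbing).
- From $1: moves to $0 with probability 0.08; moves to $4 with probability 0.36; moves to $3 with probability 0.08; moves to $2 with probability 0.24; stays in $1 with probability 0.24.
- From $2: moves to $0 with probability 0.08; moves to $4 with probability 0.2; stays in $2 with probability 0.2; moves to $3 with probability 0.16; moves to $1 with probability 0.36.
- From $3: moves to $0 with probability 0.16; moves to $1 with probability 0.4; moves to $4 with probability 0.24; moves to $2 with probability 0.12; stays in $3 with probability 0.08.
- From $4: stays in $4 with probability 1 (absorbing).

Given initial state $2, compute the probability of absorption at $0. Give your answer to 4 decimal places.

0.2591

Let h(s) be the probability of absorption at $0 starting from transient state s. Then h($0) = 1 and h($4) = 0. By first-step analysis:
h($1) = 0.08·1 + 0.24·h($1) + 0.24·h($2) + 0.08·h($3) + 0.36·0
h($2) = 0.08·1 + 0.36·h($1) + 0.2·h($2) + 0.16·h($3) + 0.2·0
h($3) = 0.16·1 + 0.4·h($1) + 0.12·h($2) + 0.08·h($3) + 0.24·0
Solving: h($1) = 0.2190, h($2) = 0.2591, h($3) = 0.3029.
Starting from $2, the probability is 0.2591.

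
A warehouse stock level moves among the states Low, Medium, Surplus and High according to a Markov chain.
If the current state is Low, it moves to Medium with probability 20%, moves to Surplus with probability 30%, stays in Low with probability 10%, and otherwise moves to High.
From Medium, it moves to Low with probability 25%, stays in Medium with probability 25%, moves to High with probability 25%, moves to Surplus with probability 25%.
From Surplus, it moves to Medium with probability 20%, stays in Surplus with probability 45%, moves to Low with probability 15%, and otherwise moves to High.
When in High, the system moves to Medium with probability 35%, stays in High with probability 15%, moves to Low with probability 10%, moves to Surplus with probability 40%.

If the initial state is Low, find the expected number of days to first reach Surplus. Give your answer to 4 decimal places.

Let t(s) be the expected number of days to first reach Surplus from state s, with t(Surplus) = 0. Conditioning on the first day:
t(Low) = 1 + 0.1·t(Low) + 0.2·t(Medium) + 0.4·t(High)
t(Medium) = 1 + 0.25·t(Low) + 0.25·t(Medium) + 0.25·t(High)
t(High) = 1 + 0.1·t(Low) + 0.35·t(Medium) + 0.15·t(High)
Solving: t(Low) = 3.1634, t(Medium) = 3.3660, t(High) = 2.9346.
Expected days from Low to Surplus: 3.1634.

3.1634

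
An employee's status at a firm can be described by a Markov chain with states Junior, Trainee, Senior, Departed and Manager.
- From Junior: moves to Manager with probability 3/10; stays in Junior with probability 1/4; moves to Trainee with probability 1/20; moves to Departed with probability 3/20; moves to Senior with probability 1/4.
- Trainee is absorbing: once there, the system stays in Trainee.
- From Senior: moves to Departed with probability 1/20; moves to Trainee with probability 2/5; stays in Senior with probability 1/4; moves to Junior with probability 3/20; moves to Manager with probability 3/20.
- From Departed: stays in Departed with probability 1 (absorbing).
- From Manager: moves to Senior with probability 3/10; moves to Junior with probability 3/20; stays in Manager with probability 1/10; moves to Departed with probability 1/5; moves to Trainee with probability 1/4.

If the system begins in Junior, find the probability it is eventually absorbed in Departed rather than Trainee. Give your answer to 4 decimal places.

Let h(s) be the probability of absorption at Departed starting from transient state s. Then h(Departed) = 1 and h(Trainee) = 0. By first-step analysis:
h(Junior) = 0.25·h(Junior) + 0.05·0 + 0.25·h(Senior) + 0.15·1 + 0.3·h(Manager)
h(Senior) = 0.15·h(Junior) + 0.4·0 + 0.25·h(Senior) + 0.05·1 + 0.15·h(Manager)
h(Manager) = 0.15·h(Junior) + 0.25·0 + 0.3·h(Senior) + 0.2·1 + 0.1·h(Manager)
Solving: h(Junior) = 0.4218, h(Senior) = 0.2245, h(Manager) = 0.3673.
Starting from Junior, the probability is 0.4218.

0.4218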